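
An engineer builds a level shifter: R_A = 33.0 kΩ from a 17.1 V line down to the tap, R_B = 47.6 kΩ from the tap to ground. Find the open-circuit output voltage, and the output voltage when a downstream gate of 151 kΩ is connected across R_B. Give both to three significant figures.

Open-circuit: V = 17.1 × 47.6/(33.0 + 47.6) = 10.1 V.
With the load, R_B becomes R_B‖R_L = 36.19 kΩ, so V = 17.1 × 36.19/69.19 = 8.94 V.

Unloaded: 10.1 V; loaded: 8.94 V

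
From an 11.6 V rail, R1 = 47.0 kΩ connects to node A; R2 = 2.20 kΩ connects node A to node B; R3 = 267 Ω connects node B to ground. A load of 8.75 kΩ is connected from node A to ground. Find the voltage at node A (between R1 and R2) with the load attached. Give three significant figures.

V ≈ 0.456 V

Below node A the series string R2+R3 = 2467 Ω sits in parallel with the 8750 Ω load: 1924 Ω.
V_A = 11.6 × 1924/(47000 + 1924) = 0.456 V.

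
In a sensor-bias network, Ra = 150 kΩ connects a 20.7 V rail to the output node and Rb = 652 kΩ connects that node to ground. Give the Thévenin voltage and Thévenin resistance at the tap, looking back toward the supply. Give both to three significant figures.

V_th = 16.8 V, R_th = 122 kΩ

V_th is the open-circuit tap voltage: 20.7 × 652/(150 + 652) = 16.8 V.
With the supply zeroed, Ra and Rb appear in parallel from the tap: R_th = Ra‖Rb = (150 × 652)/802.0 = 122 kΩ.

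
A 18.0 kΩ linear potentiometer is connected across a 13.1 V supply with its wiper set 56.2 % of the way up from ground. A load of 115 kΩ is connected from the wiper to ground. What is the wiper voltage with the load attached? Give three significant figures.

V ≈ 7.09 V

The wiper splits the pot into (1−α)R = 7.884 kΩ above and αR = 10.12 kΩ below.
Lower section ‖ load = 9.298 kΩ.
V_wiper = 13.1 × 9.298/(7.884 + 9.298) = 7.09 V.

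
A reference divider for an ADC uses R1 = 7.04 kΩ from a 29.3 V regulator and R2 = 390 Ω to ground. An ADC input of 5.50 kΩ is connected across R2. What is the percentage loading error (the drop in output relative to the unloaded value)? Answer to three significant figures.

The divider's output (Thévenin) resistance is R1‖R2 = 369.5 Ω.
Fractional drop under load = R_th/(R_th + R_L) = 369.5 / (369.5 + 5500) = 0.06296.
So the output falls by 6.30 %.

6.30 %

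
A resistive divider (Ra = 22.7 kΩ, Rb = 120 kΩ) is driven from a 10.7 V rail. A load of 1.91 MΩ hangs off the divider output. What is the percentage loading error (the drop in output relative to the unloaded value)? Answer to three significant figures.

0.990 %

The divider's output (Thévenin) resistance is Ra‖Rb = 19.09 kΩ.
Fractional drop under load = R_th/(R_th + R_L) = 19.09 / (19.09 + 1910) = 0.009895.
So the output falls by 0.990 %.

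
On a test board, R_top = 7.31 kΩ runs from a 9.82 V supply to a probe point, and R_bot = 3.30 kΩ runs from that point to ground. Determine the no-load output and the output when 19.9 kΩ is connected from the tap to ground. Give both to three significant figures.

Unloaded: 3.05 V; loaded: 2.74 V

Open-circuit: V = 9.82 × 3.30/(7.31 + 3.30) = 3.05 V.
With the load, R_bot becomes R_bot‖R_L = 2.831 kΩ, so V = 9.82 × 2.831/10.14 = 2.74 V.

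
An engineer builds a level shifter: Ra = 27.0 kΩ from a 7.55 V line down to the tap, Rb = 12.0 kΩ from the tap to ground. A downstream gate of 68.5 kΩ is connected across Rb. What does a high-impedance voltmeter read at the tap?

V_out ≈ 2.07 V

The load sits in parallel with Rb: Rb‖R_L = (12.0 × 68.5) / (12.0 + 68.5) = 10.21 kΩ.
V_out = 7.55 × 10.21 / (27.0 + 10.21) = 7.55 × 10.21/37.21 = 2.07 V.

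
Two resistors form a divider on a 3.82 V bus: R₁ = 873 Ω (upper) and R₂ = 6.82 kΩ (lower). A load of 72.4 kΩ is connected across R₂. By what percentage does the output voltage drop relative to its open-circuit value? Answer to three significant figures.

The divider's output (Thévenin) resistance is R₁‖R₂ = 773.9 Ω.
Fractional drop under load = R_th/(R_th + R_L) = 773.9 / (773.9 + 72400) = 0.01058.
So the output falls by 1.06 %.

1.06 %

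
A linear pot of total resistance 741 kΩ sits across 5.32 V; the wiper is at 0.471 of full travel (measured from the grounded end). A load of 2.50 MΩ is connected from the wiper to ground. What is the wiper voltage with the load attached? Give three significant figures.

The wiper splits the pot into (1−α)R = 392.0 kΩ above and αR = 349.0 kΩ below.
Lower section ‖ load = 306.3 kΩ.
V_wiper = 5.32 × 306.3/(392.0 + 306.3) = 2.33 V.

V ≈ 2.33 V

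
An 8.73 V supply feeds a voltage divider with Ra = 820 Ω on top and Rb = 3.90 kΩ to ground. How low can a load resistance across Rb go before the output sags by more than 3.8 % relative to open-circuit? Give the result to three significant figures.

R_L(min) ≈ 17.2 kΩ

Output resistance R_th = Ra‖Rb = (820 × 3900)/4720 = 677.5 Ω.
The fractional drop is R_th/(R_th + R_L); requiring this ≤ 0.0380 gives R_L ≥ R_th(1/0.0380 − 1) = 677.5 × 25.32 = 17.2 kΩ.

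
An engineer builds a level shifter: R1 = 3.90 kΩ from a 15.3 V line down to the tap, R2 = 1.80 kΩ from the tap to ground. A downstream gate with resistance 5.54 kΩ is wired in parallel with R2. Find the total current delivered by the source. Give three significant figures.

I ≈ 2.91 mA

R2‖R_L = 1.359 kΩ, so the source sees R1 + R2‖R_L = 5.259 kΩ.
I = 15.3 V / 5.259 kΩ = 2.91 mA.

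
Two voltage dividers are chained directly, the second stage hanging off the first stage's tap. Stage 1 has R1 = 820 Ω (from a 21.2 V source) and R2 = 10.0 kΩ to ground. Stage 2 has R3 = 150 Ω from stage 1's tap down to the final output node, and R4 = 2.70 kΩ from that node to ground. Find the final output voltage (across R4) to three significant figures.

V_out ≈ 14.7 V

Stage 2 presents R3+R4 = 2850 Ω as a load on stage 1's tap.
Stage 1's lower leg becomes R2‖(R3+R4) = 2218 Ω, so V_mid = 21.2 × 2218/3038 = 15.48 V.
Stage 2 is itself unloaded: V_out = V_mid × R4/(R3+R4) = 15.48 × 2700/2850 = 14.7 V.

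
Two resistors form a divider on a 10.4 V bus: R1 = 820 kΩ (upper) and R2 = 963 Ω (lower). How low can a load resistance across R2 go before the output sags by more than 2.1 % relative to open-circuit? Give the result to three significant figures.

Output resistance R_th = R1‖R2 = (820000 × 963)/821000 = 961.9 Ω.
The fractional drop is R_th/(R_th + R_L); requiring this ≤ 0.0210 gives R_L ≥ R_th(1/0.0210 − 1) = 961.9 × 46.62 = 44.8 kΩ.

R_L(min) ≈ 44.8 kΩ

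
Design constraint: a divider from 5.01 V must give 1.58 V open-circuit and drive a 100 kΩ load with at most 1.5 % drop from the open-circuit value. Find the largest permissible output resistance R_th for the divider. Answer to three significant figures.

R_th ≤ 1.52 kΩ

Loading drop = R_th/(R_th + R_L) ≤ 0.0150, so R_th ≤ R_L · ε/(1−ε) = 100 kΩ × 0.0150/0.9850 = 1.52 kΩ.
(Any R1, R2 with R2/(R1+R2) = 0.315 and R1‖R2 ≤ 1.52 kΩ will meet the spec.)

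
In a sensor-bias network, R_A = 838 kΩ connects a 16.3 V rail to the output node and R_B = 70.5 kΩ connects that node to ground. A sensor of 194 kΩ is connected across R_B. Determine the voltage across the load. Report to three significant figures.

V_out ≈ 0.947 V

The load sits in parallel with R_B: R_B‖R_L = (70.5 × 194) / (70.5 + 194) = 51.71 kΩ.
V_out = 16.3 × 51.71 / (838 + 51.71) = 16.3 × 51.71/889.7 = 0.947 V.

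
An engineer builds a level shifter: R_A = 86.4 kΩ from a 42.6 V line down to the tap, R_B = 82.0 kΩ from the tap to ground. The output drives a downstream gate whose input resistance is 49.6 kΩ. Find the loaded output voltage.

V_out ≈ 11.2 V

The load sits in parallel with R_B: R_B‖R_L = (82.0 × 49.6) / (82.0 + 49.6) = 30.91 kΩ.
V_out = 42.6 × 30.91 / (86.4 + 30.91) = 42.6 × 30.91/117.3 = 11.2 V.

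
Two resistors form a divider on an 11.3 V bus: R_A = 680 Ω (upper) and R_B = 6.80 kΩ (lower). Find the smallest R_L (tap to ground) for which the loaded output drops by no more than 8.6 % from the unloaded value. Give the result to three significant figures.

R_L(min) ≈ 6.57 kΩ

Output resistance R_th = R_A‖R_B = (680 × 6800)/7480 = 618.2 Ω.
The fractional drop is R_th/(R_th + R_L); requiring this ≤ 0.0860 gives R_L ≥ R_th(1/0.0860 − 1) = 618.2 × 10.63 = 6.57 kΩ.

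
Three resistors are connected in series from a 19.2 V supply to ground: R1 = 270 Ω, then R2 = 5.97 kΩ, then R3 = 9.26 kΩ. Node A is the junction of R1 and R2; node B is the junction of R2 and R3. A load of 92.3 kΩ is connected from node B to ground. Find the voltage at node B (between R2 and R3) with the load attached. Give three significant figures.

V ≈ 11.0 V

At node B, R3 is in parallel with the load: R3‖R_L = 8416 Ω.
Below node A the resistance is R2 + (R3‖R_L) = 14390 Ω, so V_A = 19.2 × 14390/14660 = 18.85 V.
Then V_B = V_A × (R3‖R_L)/(R2 + R3‖R_L) = 18.85 × 8416/14390 = 11.0 V.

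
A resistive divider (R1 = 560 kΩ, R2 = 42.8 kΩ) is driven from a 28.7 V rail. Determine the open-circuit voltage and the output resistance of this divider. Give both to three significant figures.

V_th is the open-circuit tap voltage: 28.7 × 42.8/(560 + 42.8) = 2.04 V.
With the supply zeroed, R1 and R2 appear in parallel from the tap: R_th = R1‖R2 = (560 × 42.8)/602.8 = 39.8 kΩ.

V_th = 2.04 V, R_th = 39.8 kΩ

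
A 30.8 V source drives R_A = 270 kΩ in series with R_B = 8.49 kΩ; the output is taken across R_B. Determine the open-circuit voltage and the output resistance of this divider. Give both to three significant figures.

V_th is the open-circuit tap voltage: 30.8 × 8.49/(270 + 8.49) = 0.939 V.
With the supply zeroed, R_A and R_B appear in parallel from the tap: R_th = R_A‖R_B = (270 × 8.49)/278.5 = 8.23 kΩ.

V_th = 0.939 V, R_th = 8.23 kΩ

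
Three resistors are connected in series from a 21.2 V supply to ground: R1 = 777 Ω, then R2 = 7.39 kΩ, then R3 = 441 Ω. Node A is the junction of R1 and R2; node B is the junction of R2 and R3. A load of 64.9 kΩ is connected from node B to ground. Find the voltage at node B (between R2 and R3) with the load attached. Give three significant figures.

V ≈ 1.08 V

At node B, R3 is in parallel with the load: R3‖R_L = 438.0 Ω.
Below node A the resistance is R2 + (R3‖R_L) = 7828 Ω, so V_A = 21.2 × 7828/8605 = 19.29 V.
Then V_B = V_A × (R3‖R_L)/(R2 + R3‖R_L) = 19.29 × 438.0/7828 = 1.08 V.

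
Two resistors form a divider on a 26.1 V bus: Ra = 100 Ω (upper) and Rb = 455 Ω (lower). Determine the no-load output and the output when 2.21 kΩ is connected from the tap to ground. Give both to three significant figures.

Unloaded: 21.4 V; loaded: 20.6 V

Open-circuit: V = 26.1 × 455/(100 + 455) = 21.4 V.
With the load, Rb becomes Rb‖R_L = 377.3 Ω, so V = 26.1 × 377.3/477.3 = 20.6 V.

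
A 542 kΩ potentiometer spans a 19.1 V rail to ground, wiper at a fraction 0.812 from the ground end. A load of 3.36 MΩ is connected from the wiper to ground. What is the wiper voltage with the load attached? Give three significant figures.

The wiper splits the pot into (1−α)R = 101.9 kΩ above and αR = 440.1 kΩ below.
Lower section ‖ load = 389.1 kΩ.
V_wiper = 19.1 × 389.1/(101.9 + 389.1) = 15.1 V.

V ≈ 15.1 V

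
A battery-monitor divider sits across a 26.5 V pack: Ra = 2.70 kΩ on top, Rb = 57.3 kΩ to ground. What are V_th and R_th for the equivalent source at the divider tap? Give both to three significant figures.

V_th is the open-circuit tap voltage: 26.5 × 57.3/(2.70 + 57.3) = 25.3 V.
With the supply zeroed, Ra and Rb appear in parallel from the tap: R_th = Ra‖Rb = (2.70 × 57.3)/60.00 = 2.58 kΩ.

V_th = 25.3 V, R_th = 2.58 kΩ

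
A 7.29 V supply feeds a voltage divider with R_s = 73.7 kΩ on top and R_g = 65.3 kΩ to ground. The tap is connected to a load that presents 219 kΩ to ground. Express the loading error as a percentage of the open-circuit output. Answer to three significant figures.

13.7 %

The divider's output (Thévenin) resistance is R_s‖R_g = 34.62 kΩ.
Fractional drop under load = R_th/(R_th + R_L) = 34.62 / (34.62 + 219) = 0.1365.
So the output falls by 13.7 %.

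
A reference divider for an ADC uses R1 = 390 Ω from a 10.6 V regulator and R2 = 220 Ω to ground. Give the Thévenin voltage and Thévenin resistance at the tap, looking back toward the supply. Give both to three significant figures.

V_th is the open-circuit tap voltage: 10.6 × 220/(390 + 220) = 3.82 V.
With the supply zeroed, R1 and R2 appear in parallel from the tap: R_th = R1‖R2 = (390 × 220)/610.0 = 141 Ω.

V_th = 3.82 V, R_th = 141 Ω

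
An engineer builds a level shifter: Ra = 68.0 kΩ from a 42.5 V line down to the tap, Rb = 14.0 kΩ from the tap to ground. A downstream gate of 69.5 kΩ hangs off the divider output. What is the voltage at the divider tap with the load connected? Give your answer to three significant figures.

V_out ≈ 6.22 V

The load sits in parallel with Rb: Rb‖R_L = (14.0 × 69.5) / (14.0 + 69.5) = 11.65 kΩ.
V_out = 42.5 × 11.65 / (68.0 + 11.65) = 42.5 × 11.65/79.65 = 6.22 V.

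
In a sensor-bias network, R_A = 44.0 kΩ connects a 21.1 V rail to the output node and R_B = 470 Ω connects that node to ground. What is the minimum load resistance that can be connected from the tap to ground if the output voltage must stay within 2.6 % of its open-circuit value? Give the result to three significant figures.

Output resistance R_th = R_A‖R_B = (44000 × 470)/44470 = 465.0 Ω.
The fractional drop is R_th/(R_th + R_L); requiring this ≤ 0.0260 gives R_L ≥ R_th(1/0.0260 − 1) = 465.0 × 37.46 = 17.4 kΩ.

R_L(min) ≈ 17.4 kΩ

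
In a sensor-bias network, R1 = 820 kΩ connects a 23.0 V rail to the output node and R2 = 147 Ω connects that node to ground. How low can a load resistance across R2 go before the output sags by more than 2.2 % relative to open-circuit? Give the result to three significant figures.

R_L(min) ≈ 6.53 kΩ

Output resistance R_th = R1‖R2 = (820000 × 147)/820100 = 147.0 Ω.
The fractional drop is R_th/(R_th + R_L); requiring this ≤ 0.0220 gives R_L ≥ R_th(1/0.0220 − 1) = 147.0 × 44.45 = 6.53 kΩ.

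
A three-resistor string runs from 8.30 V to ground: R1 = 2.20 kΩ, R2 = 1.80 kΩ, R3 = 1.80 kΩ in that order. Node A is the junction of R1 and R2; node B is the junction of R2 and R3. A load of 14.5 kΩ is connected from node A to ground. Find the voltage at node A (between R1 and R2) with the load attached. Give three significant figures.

V ≈ 4.71 V

Below node A the series string R2+R3 = 3.600 kΩ sits in parallel with the 14.5 kΩ load: 2.884 kΩ.
V_A = 8.30 × 2.884/(2.20 + 2.884) = 4.71 V.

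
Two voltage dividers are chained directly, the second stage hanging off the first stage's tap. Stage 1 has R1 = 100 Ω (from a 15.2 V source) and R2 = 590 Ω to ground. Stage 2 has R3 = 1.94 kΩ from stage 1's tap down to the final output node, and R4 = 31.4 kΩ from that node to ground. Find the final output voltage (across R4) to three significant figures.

V_out ≈ 12.2 V

Stage 2 presents R3+R4 = 33340 Ω as a load on stage 1's tap.
Stage 1's lower leg becomes R2‖(R3+R4) = 579.7 Ω, so V_mid = 15.2 × 579.7/679.7 = 12.96 V.
Stage 2 is itself unloaded: V_out = V_mid × R4/(R3+R4) = 12.96 × 31400/33340 = 12.2 V.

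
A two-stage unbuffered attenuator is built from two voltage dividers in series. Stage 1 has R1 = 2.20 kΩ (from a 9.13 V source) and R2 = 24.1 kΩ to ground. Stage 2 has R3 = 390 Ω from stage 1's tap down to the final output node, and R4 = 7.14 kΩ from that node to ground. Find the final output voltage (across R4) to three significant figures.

V_out ≈ 6.26 V

Stage 2 presents R3+R4 = 7530 Ω as a load on stage 1's tap.
Stage 1's lower leg becomes R2‖(R3+R4) = 5737 Ω, so V_mid = 9.13 × 5737/7937 = 6.599 V.
Stage 2 is itself unloaded: V_out = V_mid × R4/(R3+R4) = 6.599 × 7140/7530 = 6.26 V.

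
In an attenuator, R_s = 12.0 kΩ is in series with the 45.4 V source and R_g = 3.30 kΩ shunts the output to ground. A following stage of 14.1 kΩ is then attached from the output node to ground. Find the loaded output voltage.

The load sits in parallel with R_g: R_g‖R_L = (3.30 × 14.1) / (3.30 + 14.1) = 2.674 kΩ.
V_out = 45.4 × 2.674 / (12.0 + 2.674) = 45.4 × 2.674/14.67 = 8.27 V.
(Unloaded it would have been 9.79 V.)

V_out ≈ 8.27 V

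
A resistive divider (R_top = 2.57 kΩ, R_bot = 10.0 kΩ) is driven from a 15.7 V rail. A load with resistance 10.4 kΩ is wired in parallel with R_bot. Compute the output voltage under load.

The load sits in parallel with R_bot: R_bot‖R_L = (10.0 × 10.4) / (10.0 + 10.4) = 5.098 kΩ.
V_out = 15.7 × 5.098 / (2.57 + 5.098) = 15.7 × 5.098/7.668 = 10.4 V.

V_out ≈ 10.4 V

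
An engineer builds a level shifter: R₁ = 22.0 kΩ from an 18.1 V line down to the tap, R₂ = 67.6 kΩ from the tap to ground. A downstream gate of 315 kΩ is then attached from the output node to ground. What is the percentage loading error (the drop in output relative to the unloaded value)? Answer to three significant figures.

5.01 %

The divider's output (Thévenin) resistance is R₁‖R₂ = 16.60 kΩ.
Fractional drop under load = R_th/(R_th + R_L) = 16.60 / (16.60 + 315) = 0.05006.
So the output falls by 5.01 %.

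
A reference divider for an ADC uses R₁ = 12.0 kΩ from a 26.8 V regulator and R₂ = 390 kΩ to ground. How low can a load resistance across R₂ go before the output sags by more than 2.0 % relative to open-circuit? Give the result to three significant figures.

R_L(min) ≈ 570 kΩ

Output resistance R_th = R₁‖R₂ = (12.0 × 390)/402.0 = 11.64 kΩ.
The fractional drop is R_th/(R_th + R_L); requiring this ≤ 0.0200 gives R_L ≥ R_th(1/0.0200 − 1) = 11.64 × 49.00 = 570 kΩ.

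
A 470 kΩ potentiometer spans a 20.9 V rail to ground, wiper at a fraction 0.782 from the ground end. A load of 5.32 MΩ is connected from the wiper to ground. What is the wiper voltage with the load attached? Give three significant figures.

The wiper splits the pot into (1−α)R = 102.5 kΩ above and αR = 367.5 kΩ below.
Lower section ‖ load = 343.8 kΩ.
V_wiper = 20.9 × 343.8/(102.5 + 343.8) = 16.1 V.

V ≈ 16.1 V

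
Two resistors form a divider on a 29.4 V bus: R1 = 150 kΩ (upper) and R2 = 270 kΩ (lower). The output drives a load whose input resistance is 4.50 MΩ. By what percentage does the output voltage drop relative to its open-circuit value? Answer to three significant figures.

The divider's output (Thévenin) resistance is R1‖R2 = 96.43 kΩ.
Fractional drop under load = R_th/(R_th + R_L) = 96.43 / (96.43 + 4500) = 0.02098.
So the output falls by 2.10 %.

2.10 %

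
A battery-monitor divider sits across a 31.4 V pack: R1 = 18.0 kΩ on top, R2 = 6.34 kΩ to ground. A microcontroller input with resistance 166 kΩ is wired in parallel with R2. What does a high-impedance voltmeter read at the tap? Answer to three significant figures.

The load sits in parallel with R2: R2‖R_L = (6.34 × 166) / (6.34 + 166) = 6.107 kΩ.
V_out = 31.4 × 6.107 / (18.0 + 6.107) = 31.4 × 6.107/24.11 = 7.95 V.
(Unloaded it would have been 8.18 V.)

V_out ≈ 7.95 V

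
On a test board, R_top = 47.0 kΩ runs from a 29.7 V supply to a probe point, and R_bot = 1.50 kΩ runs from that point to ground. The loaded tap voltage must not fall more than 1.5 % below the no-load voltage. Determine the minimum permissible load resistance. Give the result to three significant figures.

Output resistance R_th = R_top‖R_bot = (47.0 × 1.50)/48.50 = 1.454 kΩ.
The fractional drop is R_th/(R_th + R_L); requiring this ≤ 0.0150 gives R_L ≥ R_th(1/0.0150 − 1) = 1.454 × 65.67 = 95.5 kΩ.

R_L(min) ≈ 95.5 kΩ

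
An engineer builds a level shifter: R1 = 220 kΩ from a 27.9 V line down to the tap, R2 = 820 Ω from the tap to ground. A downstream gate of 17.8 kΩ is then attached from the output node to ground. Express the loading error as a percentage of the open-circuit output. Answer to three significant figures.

The divider's output (Thévenin) resistance is R1‖R2 = 817.0 Ω.
Fractional drop under load = R_th/(R_th + R_L) = 817.0 / (817.0 + 17800) = 0.04388.
So the output falls by 4.39 %.

4.39 %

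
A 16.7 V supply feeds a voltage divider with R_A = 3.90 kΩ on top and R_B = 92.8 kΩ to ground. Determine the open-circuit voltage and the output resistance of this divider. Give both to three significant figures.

V_th = 16.0 V, R_th = 3.74 kΩ

V_th is the open-circuit tap voltage: 16.7 × 92.8/(3.90 + 92.8) = 16.0 V.
With the supply zeroed, R_A and R_B appear in parallel from the tap: R_th = R_A‖R_B = (3.90 × 92.8)/96.70 = 3.74 kΩ.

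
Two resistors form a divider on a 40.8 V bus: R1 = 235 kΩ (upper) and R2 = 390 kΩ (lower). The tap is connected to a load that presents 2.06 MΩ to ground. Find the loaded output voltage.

V_out ≈ 23.8 V

The load sits in parallel with R2: R2‖R_L = (390 × 2060) / (390 + 2060) = 327.9 kΩ.
V_out = 40.8 × 327.9 / (235 + 327.9) = 40.8 × 327.9/562.9 = 23.8 V.
(Unloaded it would have been 25.5 V.)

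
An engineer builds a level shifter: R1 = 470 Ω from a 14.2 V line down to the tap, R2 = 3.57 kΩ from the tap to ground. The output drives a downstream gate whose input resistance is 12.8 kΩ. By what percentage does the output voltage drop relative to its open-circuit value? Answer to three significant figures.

3.14 %

The divider's output (Thévenin) resistance is R1‖R2 = 415.3 Ω.
Fractional drop under load = R_th/(R_th + R_L) = 415.3 / (415.3 + 12800) = 0.03143.
So the output falls by 3.14 %.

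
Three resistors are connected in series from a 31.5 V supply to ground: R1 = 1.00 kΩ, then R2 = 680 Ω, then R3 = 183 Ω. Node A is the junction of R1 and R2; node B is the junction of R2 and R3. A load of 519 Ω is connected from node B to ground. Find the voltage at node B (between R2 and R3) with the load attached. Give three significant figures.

At node B, R3 is in parallel with the load: R3‖R_L = 135.3 Ω.
Below node A the resistance is R2 + (R3‖R_L) = 815.3 Ω, so V_A = 31.5 × 815.3/1815 = 14.15 V.
Then V_B = V_A × (R3‖R_L)/(R2 + R3‖R_L) = 14.15 × 135.3/815.3 = 2.35 V.

V ≈ 2.35 V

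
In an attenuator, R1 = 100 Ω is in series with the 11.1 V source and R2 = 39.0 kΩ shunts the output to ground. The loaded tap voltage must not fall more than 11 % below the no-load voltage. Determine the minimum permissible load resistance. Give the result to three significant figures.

Output resistance R_th = R1‖R2 = (100 × 39000)/39100 = 99.74 Ω.
The fractional drop is R_th/(R_th + R_L); requiring this ≤ 0.110 gives R_L ≥ R_th(1/0.110 − 1) = 99.74 × 8.091 = 807 Ω.

R_L(min) ≈ 807 Ω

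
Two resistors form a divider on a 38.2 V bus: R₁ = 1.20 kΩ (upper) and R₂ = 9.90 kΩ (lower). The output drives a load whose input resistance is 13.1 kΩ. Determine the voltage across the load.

V_out ≈ 31.5 V

The load sits in parallel with R₂: R₂‖R_L = (9.90 × 13.1) / (9.90 + 13.1) = 5.639 kΩ.
V_out = 38.2 × 5.639 / (1.20 + 5.639) = 38.2 × 5.639/6.839 = 31.5 V.
(Unloaded it would have been 34.1 V.)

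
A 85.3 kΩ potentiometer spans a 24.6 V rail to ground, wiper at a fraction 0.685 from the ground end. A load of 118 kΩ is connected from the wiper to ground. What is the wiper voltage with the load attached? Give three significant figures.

V ≈ 14.6 V

The wiper splits the pot into (1−α)R = 26.87 kΩ above and αR = 58.43 kΩ below.
Lower section ‖ load = 39.08 kΩ.
V_wiper = 24.6 × 39.08/(26.87 + 39.08) = 14.6 V.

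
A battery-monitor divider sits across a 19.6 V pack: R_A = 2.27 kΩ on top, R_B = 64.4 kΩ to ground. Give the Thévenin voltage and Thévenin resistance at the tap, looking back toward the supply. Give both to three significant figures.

V_th = 18.9 V, R_th = 2.19 kΩ

V_th is the open-circuit tap voltage: 19.6 × 64.4/(2.27 + 64.4) = 18.9 V.
With the supply zeroed, R_A and R_B appear in parallel from the tap: R_th = R_A‖R_B = (2.27 × 64.4)/66.67 = 2.19 kΩ.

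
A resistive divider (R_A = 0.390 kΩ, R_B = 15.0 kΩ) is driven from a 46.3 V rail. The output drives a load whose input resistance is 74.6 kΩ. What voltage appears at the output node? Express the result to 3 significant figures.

The load sits in parallel with R_B: R_B‖R_L = (15000 × 74600) / (15000 + 74600) = 12490 Ω.
V_out = 46.3 × 12490 / (390 + 12490) = 46.3 × 12490/12880 = 44.9 V.

V_out ≈ 44.9 V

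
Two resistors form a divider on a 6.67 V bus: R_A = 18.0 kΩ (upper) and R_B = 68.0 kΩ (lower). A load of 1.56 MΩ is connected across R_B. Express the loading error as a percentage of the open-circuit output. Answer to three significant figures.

The divider's output (Thévenin) resistance is R_A‖R_B = 14.23 kΩ.
Fractional drop under load = R_th/(R_th + R_L) = 14.23 / (14.23 + 1560) = 0.009041.
So the output falls by 0.904 %.

0.904 %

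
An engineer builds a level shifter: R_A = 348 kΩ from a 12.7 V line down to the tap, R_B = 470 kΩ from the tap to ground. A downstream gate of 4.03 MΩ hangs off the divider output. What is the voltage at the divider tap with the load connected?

The load sits in parallel with R_B: R_B‖R_L = (470 × 4030) / (470 + 4030) = 420.9 kΩ.
V_out = 12.7 × 420.9 / (348 + 420.9) = 12.7 × 420.9/768.9 = 6.95 V.

V_out ≈ 6.95 V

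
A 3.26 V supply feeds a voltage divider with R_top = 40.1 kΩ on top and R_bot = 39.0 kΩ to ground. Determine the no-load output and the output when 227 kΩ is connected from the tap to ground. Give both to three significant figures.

Unloaded: 1.61 V; loaded: 1.48 V

Open-circuit: V = 3.26 × 39.0/(40.1 + 39.0) = 1.61 V.
With the load, R_bot becomes R_bot‖R_L = 33.28 kΩ, so V = 3.26 × 33.28/73.38 = 1.48 V.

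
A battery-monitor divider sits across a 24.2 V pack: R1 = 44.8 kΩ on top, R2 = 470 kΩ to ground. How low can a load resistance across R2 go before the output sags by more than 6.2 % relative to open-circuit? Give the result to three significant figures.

Output resistance R_th = R1‖R2 = (44.8 × 470)/514.8 = 40.90 kΩ.
The fractional drop is R_th/(R_th + R_L); requiring this ≤ 0.0620 gives R_L ≥ R_th(1/0.0620 − 1) = 40.90 × 15.13 = 619 kΩ.

R_L(min) ≈ 619 kΩ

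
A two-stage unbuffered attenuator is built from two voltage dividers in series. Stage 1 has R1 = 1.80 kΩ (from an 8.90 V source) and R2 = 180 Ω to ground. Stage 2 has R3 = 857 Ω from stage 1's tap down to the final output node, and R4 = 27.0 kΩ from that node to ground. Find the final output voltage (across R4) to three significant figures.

V_out ≈ 0.780 V

Stage 2 presents R3+R4 = 27860 Ω as a load on stage 1's tap.
Stage 1's lower leg becomes R2‖(R3+R4) = 178.8 Ω, so V_mid = 8.90 × 178.8/1979 = 0.8044 V.
Stage 2 is itself unloaded: V_out = V_mid × R4/(R3+R4) = 0.8044 × 27000/27860 = 0.780 V.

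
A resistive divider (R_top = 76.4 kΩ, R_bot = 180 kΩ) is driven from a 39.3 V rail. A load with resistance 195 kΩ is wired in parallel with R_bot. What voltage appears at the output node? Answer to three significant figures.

V_out ≈ 21.6 V

The load sits in parallel with R_bot: R_bot‖R_L = (180 × 195) / (180 + 195) = 93.60 kΩ.
V_out = 39.3 × 93.60 / (76.4 + 93.60) = 39.3 × 93.60/170.0 = 21.6 V.
(Unloaded it would have been 27.6 V.)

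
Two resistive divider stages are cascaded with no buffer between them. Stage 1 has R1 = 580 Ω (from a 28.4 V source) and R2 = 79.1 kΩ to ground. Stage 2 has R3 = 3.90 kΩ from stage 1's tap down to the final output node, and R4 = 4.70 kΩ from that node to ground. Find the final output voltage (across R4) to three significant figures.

Stage 2 presents R3+R4 = 8600 Ω as a load on stage 1's tap.
Stage 1's lower leg becomes R2‖(R3+R4) = 7757 Ω, so V_mid = 28.4 × 7757/8337 = 26.42 V.
Stage 2 is itself unloaded: V_out = V_mid × R4/(R3+R4) = 26.42 × 4700/8600 = 14.4 V.

V_out ≈ 14.4 V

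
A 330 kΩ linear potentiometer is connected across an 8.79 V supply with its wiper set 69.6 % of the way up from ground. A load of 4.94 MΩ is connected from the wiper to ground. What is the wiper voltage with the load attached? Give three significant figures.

V ≈ 6.03 V

The wiper splits the pot into (1−α)R = 100.3 kΩ above and αR = 229.7 kΩ below.
Lower section ‖ load = 219.5 kΩ.
V_wiper = 8.79 × 219.5/(100.3 + 219.5) = 6.03 V.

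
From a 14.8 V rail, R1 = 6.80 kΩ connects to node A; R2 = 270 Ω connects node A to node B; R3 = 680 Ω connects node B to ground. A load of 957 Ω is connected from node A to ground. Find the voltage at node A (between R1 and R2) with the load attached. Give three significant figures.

Below node A the series string R2+R3 = 950.0 Ω sits in parallel with the 957 Ω load: 476.7 Ω.
V_A = 14.8 × 476.7/(6800 + 476.7) = 0.970 V.

V ≈ 0.970 V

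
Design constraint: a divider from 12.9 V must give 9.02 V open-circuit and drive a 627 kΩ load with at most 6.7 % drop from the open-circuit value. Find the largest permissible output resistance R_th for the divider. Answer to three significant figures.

Loading drop = R_th/(R_th + R_L) ≤ 0.0670, so R_th ≤ R_L · ε/(1−ε) = 627 kΩ × 0.0670/0.9330 = 45.0 kΩ.

R_th ≤ 45.0 kΩ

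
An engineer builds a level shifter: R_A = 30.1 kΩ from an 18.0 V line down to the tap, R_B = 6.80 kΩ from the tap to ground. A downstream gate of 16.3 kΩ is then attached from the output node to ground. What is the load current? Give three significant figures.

I_L ≈ 0.152 mA

R_B‖R_L = 4.798 kΩ; V_out = 18.0 × 4.798/34.90 = 2.475 V.
I_L = V_out / R_L = 2.475 / 16.3 kΩ = 0.152 mA.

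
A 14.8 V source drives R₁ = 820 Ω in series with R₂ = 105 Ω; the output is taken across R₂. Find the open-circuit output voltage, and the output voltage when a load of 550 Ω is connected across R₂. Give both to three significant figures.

Unloaded: 1.68 V; loaded: 1.44 V

Open-circuit: V = 14.8 × 105/(820 + 105) = 1.68 V.
With the load, R₂ becomes R₂‖R_L = 88.17 Ω, so V = 14.8 × 88.17/908.2 = 1.44 V.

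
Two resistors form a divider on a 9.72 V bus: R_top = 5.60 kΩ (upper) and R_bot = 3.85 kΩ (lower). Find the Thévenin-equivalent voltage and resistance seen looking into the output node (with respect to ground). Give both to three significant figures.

V_th is the open-circuit tap voltage: 9.72 × 3.85/(5.60 + 3.85) = 3.96 V.
With the supply zeroed, R_top and R_bot appear in parallel from the tap: R_th = R_top‖R_bot = (5.60 × 3.85)/9.450 = 2.28 kΩ.

V_th = 3.96 V, R_th = 2.28 kΩ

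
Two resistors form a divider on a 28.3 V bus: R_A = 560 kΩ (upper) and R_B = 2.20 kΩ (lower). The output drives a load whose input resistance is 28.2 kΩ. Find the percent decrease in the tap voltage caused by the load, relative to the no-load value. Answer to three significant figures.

The divider's output (Thévenin) resistance is R_A‖R_B = 2.191 kΩ.
Fractional drop under load = R_th/(R_th + R_L) = 2.191 / (2.191 + 28.2) = 0.07211.
So the output falls by 7.21 %.

7.21 %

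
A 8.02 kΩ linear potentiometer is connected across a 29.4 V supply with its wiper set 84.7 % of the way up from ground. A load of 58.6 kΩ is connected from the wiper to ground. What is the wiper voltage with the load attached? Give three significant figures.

The wiper splits the pot into (1−α)R = 1.227 kΩ above and αR = 6.793 kΩ below.
Lower section ‖ load = 6.087 kΩ.
V_wiper = 29.4 × 6.087/(1.227 + 6.087) = 24.5 V.

V ≈ 24.5 V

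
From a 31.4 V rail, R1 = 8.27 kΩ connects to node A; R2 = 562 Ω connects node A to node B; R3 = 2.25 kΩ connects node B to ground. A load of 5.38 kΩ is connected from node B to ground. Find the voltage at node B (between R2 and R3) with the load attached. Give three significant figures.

At node B, R3 is in parallel with the load: R3‖R_L = 1587 Ω.
Below node A the resistance is R2 + (R3‖R_L) = 2149 Ω, so V_A = 31.4 × 2149/10420 = 6.475 V.
Then V_B = V_A × (R3‖R_L)/(R2 + R3‖R_L) = 6.475 × 1587/2149 = 4.78 V.

V ≈ 4.78 V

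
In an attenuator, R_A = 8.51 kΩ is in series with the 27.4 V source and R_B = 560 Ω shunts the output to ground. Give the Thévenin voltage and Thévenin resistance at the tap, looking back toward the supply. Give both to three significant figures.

V_th = 1.69 V, R_th = 525 Ω

V_th is the open-circuit tap voltage: 27.4 × 560/(8510 + 560) = 1.69 V.
With the supply zeroed, R_A and R_B appear in parallel from the tap: R_th = R_A‖R_B = (8510 × 560)/9070 = 525 Ω.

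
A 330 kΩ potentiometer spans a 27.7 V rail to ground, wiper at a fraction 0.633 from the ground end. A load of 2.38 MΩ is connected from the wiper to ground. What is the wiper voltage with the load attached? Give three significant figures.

The wiper splits the pot into (1−α)R = 121.1 kΩ above and αR = 208.9 kΩ below.
Lower section ‖ load = 192.0 kΩ.
V_wiper = 27.7 × 192.0/(121.1 + 192.0) = 17.0 V.

V ≈ 17.0 V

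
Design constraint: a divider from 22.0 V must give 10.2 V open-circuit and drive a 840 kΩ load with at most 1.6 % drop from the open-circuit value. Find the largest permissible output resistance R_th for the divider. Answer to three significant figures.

Loading drop = R_th/(R_th + R_L) ≤ 0.0160, so R_th ≤ R_L · ε/(1−ε) = 840 kΩ × 0.0160/0.9840 = 13.7 kΩ.

R_th ≤ 13.7 kΩ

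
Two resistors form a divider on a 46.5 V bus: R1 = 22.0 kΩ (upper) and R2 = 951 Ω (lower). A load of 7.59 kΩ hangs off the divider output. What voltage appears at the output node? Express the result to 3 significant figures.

V_out ≈ 1.72 V

The load sits in parallel with R2: R2‖R_L = (951 × 7590) / (951 + 7590) = 845.1 Ω.
V_out = 46.5 × 845.1 / (22000 + 845.1) = 46.5 × 845.1/22850 = 1.72 V.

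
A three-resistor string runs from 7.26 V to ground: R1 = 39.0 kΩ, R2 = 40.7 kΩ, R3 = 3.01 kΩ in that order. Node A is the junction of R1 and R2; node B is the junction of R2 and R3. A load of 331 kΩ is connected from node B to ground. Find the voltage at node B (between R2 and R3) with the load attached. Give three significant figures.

At node B, R3 is in parallel with the load: R3‖R_L = 2.983 kΩ.
Below node A the resistance is R2 + (R3‖R_L) = 43.68 kΩ, so V_A = 7.26 × 43.68/82.68 = 3.836 V.
Then V_B = V_A × (R3‖R_L)/(R2 + R3‖R_L) = 3.836 × 2.983/43.68 = 0.262 V.

V ≈ 0.262 V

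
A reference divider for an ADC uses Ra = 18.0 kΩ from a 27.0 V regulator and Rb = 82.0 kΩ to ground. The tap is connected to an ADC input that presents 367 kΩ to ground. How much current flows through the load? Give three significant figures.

Rb‖R_L = 67.02 kΩ; V_out = 27.0 × 67.02/85.02 = 21.28 V.
I_L = V_out / R_L = 21.28 / 367 kΩ = 0.0580 mA.

I_L ≈ 0.0580 mA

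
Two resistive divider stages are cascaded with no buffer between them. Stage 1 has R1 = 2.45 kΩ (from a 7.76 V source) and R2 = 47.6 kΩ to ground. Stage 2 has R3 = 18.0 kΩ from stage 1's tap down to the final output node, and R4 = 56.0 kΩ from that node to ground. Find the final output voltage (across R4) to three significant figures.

V_out ≈ 5.41 V

Stage 2 presents R3+R4 = 74.00 kΩ as a load on stage 1's tap.
Stage 1's lower leg becomes R2‖(R3+R4) = 28.97 kΩ, so V_mid = 7.76 × 28.97/31.42 = 7.155 V.
Stage 2 is itself unloaded: V_out = V_mid × R4/(R3+R4) = 7.155 × 56.0/74.00 = 5.41 V.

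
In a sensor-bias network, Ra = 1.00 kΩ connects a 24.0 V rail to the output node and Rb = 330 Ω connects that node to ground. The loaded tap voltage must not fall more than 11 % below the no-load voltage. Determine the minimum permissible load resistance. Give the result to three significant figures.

R_L(min) ≈ 2.01 kΩ

Output resistance R_th = Ra‖Rb = (1000 × 330)/1330 = 248.1 Ω.
The fractional drop is R_th/(R_th + R_L); requiring this ≤ 0.110 gives R_L ≥ R_th(1/0.110 − 1) = 248.1 × 8.091 = 2.01 kΩ.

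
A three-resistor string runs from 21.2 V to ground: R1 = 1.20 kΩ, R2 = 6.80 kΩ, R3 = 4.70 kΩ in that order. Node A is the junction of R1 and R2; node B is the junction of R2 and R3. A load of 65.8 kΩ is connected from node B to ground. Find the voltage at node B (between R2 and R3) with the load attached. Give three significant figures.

At node B, R3 is in parallel with the load: R3‖R_L = 4.387 kΩ.
Below node A the resistance is R2 + (R3‖R_L) = 11.19 kΩ, so V_A = 21.2 × 11.19/12.39 = 19.15 V.
Then V_B = V_A × (R3‖R_L)/(R2 + R3‖R_L) = 19.15 × 4.387/11.19 = 7.51 V.

V ≈ 7.51 V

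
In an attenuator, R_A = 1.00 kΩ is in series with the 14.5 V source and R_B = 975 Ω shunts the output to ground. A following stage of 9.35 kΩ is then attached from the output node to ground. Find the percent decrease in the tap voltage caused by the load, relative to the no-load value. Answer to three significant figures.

5.02 %

The divider's output (Thévenin) resistance is R_A‖R_B = 493.7 Ω.
Fractional drop under load = R_th/(R_th + R_L) = 493.7 / (493.7 + 9350) = 0.05015.
So the output falls by 5.02 %.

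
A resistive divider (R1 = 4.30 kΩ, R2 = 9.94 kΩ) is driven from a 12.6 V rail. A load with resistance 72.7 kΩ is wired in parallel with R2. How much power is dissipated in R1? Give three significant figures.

Total resistance from the source is R1 + (R2‖R_L) = 13.04 kΩ, so I = 12.6/13.04 kΩ = 0.9659 mA.
P = I²·R1 = (0.9659 mA)² × 4.30 kΩ = 4.01 mW.

P ≈ 4.01 mW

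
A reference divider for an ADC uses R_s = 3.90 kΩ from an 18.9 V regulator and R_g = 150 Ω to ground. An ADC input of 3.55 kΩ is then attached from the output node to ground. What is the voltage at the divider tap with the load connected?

The load sits in parallel with R_g: R_g‖R_L = (150 × 3550) / (150 + 3550) = 143.9 Ω.
V_out = 18.9 × 143.9 / (3900 + 143.9) = 18.9 × 143.9/4044 = 0.673 V.
(Unloaded it would have been 0.700 V.)

V_out ≈ 0.673 V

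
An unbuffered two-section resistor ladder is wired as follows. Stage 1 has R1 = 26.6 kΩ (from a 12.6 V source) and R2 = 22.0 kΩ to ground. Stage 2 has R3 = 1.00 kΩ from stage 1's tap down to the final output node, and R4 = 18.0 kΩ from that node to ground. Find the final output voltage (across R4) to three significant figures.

V_out ≈ 3.31 V

Stage 2 presents R3+R4 = 19.00 kΩ as a load on stage 1's tap.
Stage 1's lower leg becomes R2‖(R3+R4) = 10.20 kΩ, so V_mid = 12.6 × 10.20/36.80 = 3.491 V.
Stage 2 is itself unloaded: V_out = V_mid × R4/(R3+R4) = 3.491 × 18.0/19.00 = 3.31 V.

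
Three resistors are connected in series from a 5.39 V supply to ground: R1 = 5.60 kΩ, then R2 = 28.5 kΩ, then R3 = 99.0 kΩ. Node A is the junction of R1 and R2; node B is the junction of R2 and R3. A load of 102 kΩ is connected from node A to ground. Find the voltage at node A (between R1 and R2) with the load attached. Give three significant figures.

V ≈ 4.91 V

Below node A the series string R2+R3 = 127.5 kΩ sits in parallel with the 102 kΩ load: 56.67 kΩ.
V_A = 5.39 × 56.67/(5.60 + 56.67) = 4.91 V.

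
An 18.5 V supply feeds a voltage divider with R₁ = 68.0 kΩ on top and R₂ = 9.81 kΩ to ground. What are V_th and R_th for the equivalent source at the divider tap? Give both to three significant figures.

V_th is the open-circuit tap voltage: 18.5 × 9.81/(68.0 + 9.81) = 2.33 V.
With the supply zeroed, R₁ and R₂ appear in parallel from the tap: R_th = R₁‖R₂ = (68.0 × 9.81)/77.81 = 8.57 kΩ.

V_th = 2.33 V, R_th = 8.57 kΩ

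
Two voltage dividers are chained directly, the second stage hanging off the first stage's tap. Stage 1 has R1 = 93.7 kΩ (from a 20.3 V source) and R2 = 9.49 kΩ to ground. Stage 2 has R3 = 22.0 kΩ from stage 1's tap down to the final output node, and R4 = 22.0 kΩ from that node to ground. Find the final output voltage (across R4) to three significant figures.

V_out ≈ 0.781 V

Stage 2 presents R3+R4 = 44.00 kΩ as a load on stage 1's tap.
Stage 1's lower leg becomes R2‖(R3+R4) = 7.806 kΩ, so V_mid = 20.3 × 7.806/101.5 = 1.561 V.
Stage 2 is itself unloaded: V_out = V_mid × R4/(R3+R4) = 1.561 × 22.0/44.00 = 0.781 V.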